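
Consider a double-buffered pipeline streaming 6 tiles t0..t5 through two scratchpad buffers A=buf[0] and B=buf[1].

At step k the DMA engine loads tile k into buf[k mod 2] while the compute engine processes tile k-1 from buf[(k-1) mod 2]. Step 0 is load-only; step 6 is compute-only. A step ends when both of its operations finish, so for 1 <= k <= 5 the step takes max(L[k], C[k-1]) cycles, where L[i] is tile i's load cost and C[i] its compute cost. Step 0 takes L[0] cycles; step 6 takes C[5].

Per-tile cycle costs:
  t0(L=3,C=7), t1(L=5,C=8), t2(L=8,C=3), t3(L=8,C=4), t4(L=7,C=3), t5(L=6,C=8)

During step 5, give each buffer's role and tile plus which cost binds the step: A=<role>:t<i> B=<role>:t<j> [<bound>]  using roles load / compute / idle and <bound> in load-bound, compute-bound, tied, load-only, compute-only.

step 5: A=compute:t4 B=load:t5 [load-bound]

[0] DMA t0→A (3c) ∥ CU idle ⇒ 3c, clock 3
[1] DMA t1→B (5c) ∥ CU A:t0 (7c) ⇒ 7c, clock 10
[2] DMA t2→A (8c) ∥ CU B:t1 (8c) ⇒ 8c, clock 18
[3] DMA t3→B (8c) ∥ CU A:t2 (3c) ⇒ 8c, clock 26
[4] DMA t4→A (7c) ∥ CU B:t3 (4c) ⇒ 7c, clock 33
[5] DMA t5→B (6c) ∥ CU A:t4 (3c) ⇒ 6c, clock 39
[6] DMA idle ∥ CU B:t5 (8c) ⇒ 8c, clock 47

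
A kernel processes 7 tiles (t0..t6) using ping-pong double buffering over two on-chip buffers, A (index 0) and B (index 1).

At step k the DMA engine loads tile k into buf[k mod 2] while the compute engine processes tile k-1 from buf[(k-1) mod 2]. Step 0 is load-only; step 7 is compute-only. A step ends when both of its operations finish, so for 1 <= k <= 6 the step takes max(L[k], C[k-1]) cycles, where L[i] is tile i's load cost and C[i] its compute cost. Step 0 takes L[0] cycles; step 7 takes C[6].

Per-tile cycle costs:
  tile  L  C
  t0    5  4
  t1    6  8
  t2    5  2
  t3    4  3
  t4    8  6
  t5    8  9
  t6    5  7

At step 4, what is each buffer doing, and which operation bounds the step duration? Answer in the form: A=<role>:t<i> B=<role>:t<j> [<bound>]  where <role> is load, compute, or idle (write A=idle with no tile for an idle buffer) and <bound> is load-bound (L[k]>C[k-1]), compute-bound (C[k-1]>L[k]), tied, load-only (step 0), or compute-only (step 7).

k=0 load=t0/5c comp=- wait=5 total=5
k=1 load=t1/6c comp=t0/4c wait=6 total=11
k=2 load=t2/5c comp=t1/8c wait=8 total=19
k=3 load=t3/4c comp=t2/2c wait=4 total=23
k=4 load=t4/8c comp=t3/3c wait=8 total=31
k=5 load=t5/8c comp=t4/6c wait=8 total=39
k=6 load=t6/5c comp=t5/9c wait=9 total=48
k=7 load=- comp=t6/7c wait=7 total=55

step 4: A=load:t4 B=compute:t3 [load-bound]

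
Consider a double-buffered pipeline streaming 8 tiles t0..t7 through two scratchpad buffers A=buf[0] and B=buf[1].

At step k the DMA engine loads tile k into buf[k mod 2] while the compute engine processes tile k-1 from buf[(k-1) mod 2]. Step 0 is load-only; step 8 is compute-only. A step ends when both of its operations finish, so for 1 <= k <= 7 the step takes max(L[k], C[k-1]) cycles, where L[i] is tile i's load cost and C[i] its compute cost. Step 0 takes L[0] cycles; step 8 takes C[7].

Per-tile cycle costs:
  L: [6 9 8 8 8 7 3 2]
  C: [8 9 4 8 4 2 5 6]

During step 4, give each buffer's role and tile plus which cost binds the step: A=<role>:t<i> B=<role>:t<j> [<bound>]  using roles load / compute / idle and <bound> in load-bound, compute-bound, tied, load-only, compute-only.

[0] DMA t0→A (6c) ∥ CU idle ⇒ 6c, clock 6
[1] DMA t1→B (9c) ∥ CU A:t0 (8c) ⇒ 9c, clock 15
[2] DMA t2→A (8c) ∥ CU B:t1 (9c) ⇒ 9c, clock 24
[3] DMA t3→B (8c) ∥ CU A:t2 (4c) ⇒ 8c, clock 32
[4] DMA t4→A (8c) ∥ CU B:t3 (8c) ⇒ 8c, clock 40
[5] DMA t5→B (7c) ∥ CU A:t4 (4c) ⇒ 7c, clock 47
[6] DMA t6→A (3c) ∥ CU B:t5 (2c) ⇒ 3c, clock 50
[7] DMA t7→B (2c) ∥ CU A:t6 (5c) ⇒ 5c, clock 55
[8] DMA idle ∥ CU B:t7 (6c) ⇒ 6c, clock 61

step 4: A=load:t4 B=compute:t3 [tied]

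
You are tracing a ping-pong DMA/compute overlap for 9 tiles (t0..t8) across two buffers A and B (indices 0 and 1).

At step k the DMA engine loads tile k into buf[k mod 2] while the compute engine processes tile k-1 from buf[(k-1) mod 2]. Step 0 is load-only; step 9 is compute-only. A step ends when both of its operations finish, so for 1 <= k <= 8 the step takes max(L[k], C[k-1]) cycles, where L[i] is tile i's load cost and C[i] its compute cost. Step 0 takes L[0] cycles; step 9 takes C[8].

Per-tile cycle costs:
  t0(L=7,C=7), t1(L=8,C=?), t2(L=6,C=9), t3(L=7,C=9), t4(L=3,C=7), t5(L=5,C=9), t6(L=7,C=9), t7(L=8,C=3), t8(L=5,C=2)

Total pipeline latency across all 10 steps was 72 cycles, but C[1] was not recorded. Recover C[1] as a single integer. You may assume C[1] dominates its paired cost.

C[1] = 7

step 0 → dur = L[0]=7 = 7
step 1 → dur = max(L[1]=8, C[0]=7) = 8
step 2 → dur = max(L[2]=6, C[1]=?) = C[1]  (unknown; binding)
step 3 → dur = max(L[3]=7, C[2]=9) = 9
step 4 → dur = max(L[4]=3, C[3]=9) = 9
step 5 → dur = max(L[5]=5, C[4]=7) = 7
step 6 → dur = max(L[6]=7, C[5]=9) = 9
step 7 → dur = max(L[7]=8, C[6]=9) = 9
step 8 → dur = max(L[8]=5, C[7]=3) = 5
step 9 → dur = C[8]=2 = 2
sum of known step durations = 65
dur[2] = total - known = 72 - 65 = 7
C[1] is the binding max in step 2, so C[1] = dur[2] = 7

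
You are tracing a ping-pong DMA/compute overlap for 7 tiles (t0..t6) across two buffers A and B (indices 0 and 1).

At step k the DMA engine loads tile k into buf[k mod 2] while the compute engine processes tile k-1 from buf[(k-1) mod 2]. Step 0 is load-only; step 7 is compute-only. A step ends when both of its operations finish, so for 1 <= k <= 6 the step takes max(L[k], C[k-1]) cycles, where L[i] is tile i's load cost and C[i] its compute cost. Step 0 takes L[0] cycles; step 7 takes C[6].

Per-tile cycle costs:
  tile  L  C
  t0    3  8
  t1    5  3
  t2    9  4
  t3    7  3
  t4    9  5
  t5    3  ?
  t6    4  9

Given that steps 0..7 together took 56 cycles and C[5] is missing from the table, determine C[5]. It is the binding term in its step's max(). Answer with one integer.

C[5] = 6

step 0 = dur = L[0]=3 = 3
step 1 = dur = max(L[1]=5, C[0]=8) = 8
step 2 = dur = max(L[2]=9, C[1]=3) = 9
step 3 = dur = max(L[3]=7, C[2]=4) = 7
step 4 = dur = max(L[4]=9, C[3]=3) = 9
step 5 = dur = max(L[5]=3, C[4]=5) = 5
step 6 = dur = max(L[6]=4, C[5]=?) = C[5]  (unknown; binding)
step 7 = dur = C[6]=9 = 9
sum of known step durations = 50
dur[6] = total - known = 56 - 50 = 6
C[5] is the binding max in step 6, so C[5] = dur[6] = 6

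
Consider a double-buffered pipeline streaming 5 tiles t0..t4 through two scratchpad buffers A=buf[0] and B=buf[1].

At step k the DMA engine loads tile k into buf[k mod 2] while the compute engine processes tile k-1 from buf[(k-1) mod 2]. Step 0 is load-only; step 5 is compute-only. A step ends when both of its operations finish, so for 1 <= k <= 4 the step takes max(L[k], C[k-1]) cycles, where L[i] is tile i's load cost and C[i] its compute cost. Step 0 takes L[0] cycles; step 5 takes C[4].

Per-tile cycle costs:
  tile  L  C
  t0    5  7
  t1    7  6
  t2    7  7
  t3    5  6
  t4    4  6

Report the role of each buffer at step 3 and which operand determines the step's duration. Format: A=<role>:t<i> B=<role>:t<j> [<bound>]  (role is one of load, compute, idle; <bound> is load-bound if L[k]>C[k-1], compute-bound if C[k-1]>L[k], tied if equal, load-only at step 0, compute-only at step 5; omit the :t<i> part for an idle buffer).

  0. 5=5c; end=5; A:t0 B:-
  1. max(7,7)=7c; end=12; A:t0 B:t1
  2. max(7,6)=7c; end=19; A:t2 B:t1
  3. max(5,7)=7c; end=26; A:t2 B:t3
  4. max(4,6)=6c; end=32; A:t4 B:t3
  5. 6=6c; end=38; A:t4 B:t3

step 3: A=compute:t2 B=load:t3 [compute-bound]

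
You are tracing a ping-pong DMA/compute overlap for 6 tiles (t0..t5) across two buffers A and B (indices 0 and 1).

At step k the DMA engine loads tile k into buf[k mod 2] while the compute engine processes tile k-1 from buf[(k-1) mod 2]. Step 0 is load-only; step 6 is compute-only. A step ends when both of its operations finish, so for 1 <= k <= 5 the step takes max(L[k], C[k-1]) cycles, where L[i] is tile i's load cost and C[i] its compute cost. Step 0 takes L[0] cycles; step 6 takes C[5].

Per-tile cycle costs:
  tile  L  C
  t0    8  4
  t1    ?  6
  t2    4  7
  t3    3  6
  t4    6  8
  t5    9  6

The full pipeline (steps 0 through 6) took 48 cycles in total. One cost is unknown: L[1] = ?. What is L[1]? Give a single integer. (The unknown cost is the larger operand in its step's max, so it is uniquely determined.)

step 0: dur = L[0]=8 = 8
step 1: dur = max(L[1]=?, C[0]=4) = L[1]  (unknown; binding)
step 2: dur = max(L[2]=4, C[1]=6) = 6
step 3: dur = max(L[3]=3, C[2]=7) = 7
step 4: dur = max(L[4]=6, C[3]=6) = 6
step 5: dur = max(L[5]=9, C[4]=8) = 9
step 6: dur = C[5]=6 = 6
sum of known step durations = 42
dur[1] = total - known = 48 - 42 = 6
L[1] is the binding max in step 1, so L[1] = dur[1] = 6

L[1] = 6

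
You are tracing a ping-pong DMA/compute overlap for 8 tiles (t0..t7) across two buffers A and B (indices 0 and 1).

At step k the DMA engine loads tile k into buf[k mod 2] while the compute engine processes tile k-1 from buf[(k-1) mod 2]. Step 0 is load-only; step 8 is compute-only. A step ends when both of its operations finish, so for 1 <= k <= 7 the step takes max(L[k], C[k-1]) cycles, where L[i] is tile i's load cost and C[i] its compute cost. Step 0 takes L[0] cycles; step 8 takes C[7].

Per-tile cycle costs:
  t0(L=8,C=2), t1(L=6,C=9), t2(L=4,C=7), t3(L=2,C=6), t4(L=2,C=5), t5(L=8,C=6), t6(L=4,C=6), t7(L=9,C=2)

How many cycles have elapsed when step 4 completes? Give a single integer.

[0] DMA t0→A (8c) ∥ CU idle ⇒ 8c, clock 8
[1] DMA t1→B (6c) ∥ CU A:t0 (2c) ⇒ 6c, clock 14
[2] DMA t2→A (4c) ∥ CU B:t1 (9c) ⇒ 9c, clock 23
[3] DMA t3→B (2c) ∥ CU A:t2 (7c) ⇒ 7c, clock 30
[4] DMA t4→A (2c) ∥ CU B:t3 (6c) ⇒ 6c, clock 36
[5] DMA t5→B (8c) ∥ CU A:t4 (5c) ⇒ 8c, clock 44
[6] DMA t6→A (4c) ∥ CU B:t5 (6c) ⇒ 6c, clock 50
[7] DMA t7→B (9c) ∥ CU A:t6 (6c) ⇒ 9c, clock 59
[8] DMA idle ∥ CU B:t7 (2c) ⇒ 2c, clock 61

end_cycle[4] = 36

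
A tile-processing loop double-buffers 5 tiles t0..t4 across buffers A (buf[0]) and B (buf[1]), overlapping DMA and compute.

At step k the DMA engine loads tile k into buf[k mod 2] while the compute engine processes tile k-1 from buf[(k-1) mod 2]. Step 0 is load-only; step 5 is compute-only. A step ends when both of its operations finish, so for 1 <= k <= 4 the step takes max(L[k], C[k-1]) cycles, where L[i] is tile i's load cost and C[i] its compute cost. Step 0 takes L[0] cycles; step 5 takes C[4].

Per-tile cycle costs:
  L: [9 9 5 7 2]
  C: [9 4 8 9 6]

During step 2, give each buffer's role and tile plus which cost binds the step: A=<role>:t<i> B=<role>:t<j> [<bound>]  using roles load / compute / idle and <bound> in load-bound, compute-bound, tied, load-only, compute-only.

  0. 9=9c; end=9; A:t0 B:-
  1. max(9,9)=9c; end=18; A:t0 B:t1
  2. max(5,4)=5c; end=23; A:t2 B:t1
  3. max(7,8)=8c; end=31; A:t2 B:t3
  4. max(2,9)=9c; end=40; A:t4 B:t3
  5. 6=6c; end=46; A:t4 B:t3

step 2: A=load:t2 B=compute:t1 [load-bound]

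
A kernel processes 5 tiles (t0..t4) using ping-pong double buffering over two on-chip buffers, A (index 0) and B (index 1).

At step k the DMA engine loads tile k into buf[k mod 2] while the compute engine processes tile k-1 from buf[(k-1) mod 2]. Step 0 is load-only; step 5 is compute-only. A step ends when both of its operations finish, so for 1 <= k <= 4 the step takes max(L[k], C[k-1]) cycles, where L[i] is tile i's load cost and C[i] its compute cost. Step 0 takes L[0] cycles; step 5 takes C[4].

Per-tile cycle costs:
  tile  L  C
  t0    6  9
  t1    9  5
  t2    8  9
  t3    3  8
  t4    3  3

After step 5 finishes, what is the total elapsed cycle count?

end_cycle[5] = 43

k=0 load=t0/6c comp=- wait=6 total=6
k=1 load=t1/9c comp=t0/9c wait=9 total=15
k=2 load=t2/8c comp=t1/5c wait=8 total=23
k=3 load=t3/3c comp=t2/9c wait=9 total=32
k=4 load=t4/3c comp=t3/8c wait=8 total=40
k=5 load=- comp=t4/3c wait=3 total=43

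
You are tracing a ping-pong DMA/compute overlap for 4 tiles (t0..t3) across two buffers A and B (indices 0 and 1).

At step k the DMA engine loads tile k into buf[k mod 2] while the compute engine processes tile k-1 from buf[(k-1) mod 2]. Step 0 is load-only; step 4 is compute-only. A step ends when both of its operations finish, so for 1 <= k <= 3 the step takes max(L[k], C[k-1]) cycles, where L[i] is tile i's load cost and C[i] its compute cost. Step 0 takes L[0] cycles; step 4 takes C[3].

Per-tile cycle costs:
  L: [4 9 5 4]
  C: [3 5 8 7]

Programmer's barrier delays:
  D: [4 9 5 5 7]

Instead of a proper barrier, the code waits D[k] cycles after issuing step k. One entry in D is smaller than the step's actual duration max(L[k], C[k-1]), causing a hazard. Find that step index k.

hazard at step 3

k=0 barrier L[0]=4→4c, D[0]=4 ok
k=1 barrier max(L[1]=9,C[0]=3)→9c, D[1]=9 ok
k=2 barrier max(L[2]=5,C[1]=5)→5c, D[2]=5 ok
k=3 barrier max(L[3]=4,C[2]=8)→8c, D[3]=5 SHORT
k=4 barrier C[3]=7→7c, D[4]=7 ok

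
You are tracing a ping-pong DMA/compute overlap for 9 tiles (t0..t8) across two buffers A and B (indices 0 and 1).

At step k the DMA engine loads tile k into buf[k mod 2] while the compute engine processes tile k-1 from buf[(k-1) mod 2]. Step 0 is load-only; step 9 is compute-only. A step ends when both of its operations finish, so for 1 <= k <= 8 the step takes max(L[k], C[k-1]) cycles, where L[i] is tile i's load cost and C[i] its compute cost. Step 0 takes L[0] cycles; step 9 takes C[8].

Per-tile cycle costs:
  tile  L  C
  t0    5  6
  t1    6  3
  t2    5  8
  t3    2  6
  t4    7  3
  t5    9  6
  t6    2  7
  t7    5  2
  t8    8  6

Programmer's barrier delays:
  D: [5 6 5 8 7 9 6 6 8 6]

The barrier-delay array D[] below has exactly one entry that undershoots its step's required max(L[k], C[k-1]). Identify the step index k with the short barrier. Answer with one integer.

hazard at step 7

[0] required=L[0]=5=5 vs D=5 ok
[1] required=max(L[1]=6,C[0]=6)=6 vs D=6 ok
[2] required=max(L[2]=5,C[1]=3)=5 vs D=5 ok
[3] required=max(L[3]=2,C[2]=8)=8 vs D=8 ok
[4] required=max(L[4]=7,C[3]=6)=7 vs D=7 ok
[5] required=max(L[5]=9,C[4]=3)=9 vs D=9 ok
[6] required=max(L[6]=2,C[5]=6)=6 vs D=6 ok
[7] required=max(L[7]=5,C[6]=7)=7 vs D=6 SHORT
[8] required=max(L[8]=8,C[7]=2)=8 vs D=8 ok
[9] required=C[8]=6=6 vs D=6 ok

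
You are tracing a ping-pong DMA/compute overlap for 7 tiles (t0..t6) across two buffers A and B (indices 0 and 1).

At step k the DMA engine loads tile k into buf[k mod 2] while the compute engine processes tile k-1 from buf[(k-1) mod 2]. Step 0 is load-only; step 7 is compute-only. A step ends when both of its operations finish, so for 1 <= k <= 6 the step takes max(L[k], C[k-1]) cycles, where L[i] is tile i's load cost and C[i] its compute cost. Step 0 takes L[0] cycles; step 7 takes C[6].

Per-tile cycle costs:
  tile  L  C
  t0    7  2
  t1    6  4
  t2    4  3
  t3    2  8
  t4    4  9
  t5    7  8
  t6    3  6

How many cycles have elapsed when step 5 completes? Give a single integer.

[0] DMA t0→A (7c) ∥ CU idle ⇒ 7c, clock 7
[1] DMA t1→B (6c) ∥ CU A:t0 (2c) ⇒ 6c, clock 13
[2] DMA t2→A (4c) ∥ CU B:t1 (4c) ⇒ 4c, clock 17
[3] DMA t3→B (2c) ∥ CU A:t2 (3c) ⇒ 3c, clock 20
[4] DMA t4→A (4c) ∥ CU B:t3 (8c) ⇒ 8c, clock 28
[5] DMA t5→B (7c) ∥ CU A:t4 (9c) ⇒ 9c, clock 37
[6] DMA t6→A (3c) ∥ CU B:t5 (8c) ⇒ 8c, clock 45
[7] DMA idle ∥ CU A:t6 (6c) ⇒ 6c, clock 51

end_cycle[5] = 37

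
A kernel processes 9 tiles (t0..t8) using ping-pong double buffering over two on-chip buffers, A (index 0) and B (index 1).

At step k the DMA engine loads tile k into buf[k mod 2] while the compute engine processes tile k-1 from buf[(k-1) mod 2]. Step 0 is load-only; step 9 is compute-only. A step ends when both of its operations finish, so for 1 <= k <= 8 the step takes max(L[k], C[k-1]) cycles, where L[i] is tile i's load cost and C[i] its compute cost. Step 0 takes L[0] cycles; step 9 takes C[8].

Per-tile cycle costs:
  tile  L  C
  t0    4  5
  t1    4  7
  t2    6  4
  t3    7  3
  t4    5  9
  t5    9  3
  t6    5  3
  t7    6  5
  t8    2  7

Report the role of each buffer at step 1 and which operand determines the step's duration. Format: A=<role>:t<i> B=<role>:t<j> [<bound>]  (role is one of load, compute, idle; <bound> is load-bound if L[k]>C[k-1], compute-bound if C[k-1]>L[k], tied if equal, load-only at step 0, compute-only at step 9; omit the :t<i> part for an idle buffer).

step 0: L[0]=4 → dur=4, Σ=4 | A=load:t0 B=idle [load-only]
step 1: L[1]=4 C[0]=5 → dur=5, Σ=9 | A=compute:t0 B=load:t1 [compute-bound]
step 2: L[2]=6 C[1]=7 → dur=7, Σ=16 | A=load:t2 B=compute:t1 [compute-bound]
step 3: L[3]=7 C[2]=4 → dur=7, Σ=23 | A=compute:t2 B=load:t3 [load-bound]
step 4: L[4]=5 C[3]=3 → dur=5, Σ=28 | A=load:t4 B=compute:t3 [load-bound]
step 5: L[5]=9 C[4]=9 → dur=9, Σ=37 | A=compute:t4 B=load:t5 [tied]
step 6: L[6]=5 C[5]=3 → dur=5, Σ=42 | A=load:t6 B=compute:t5 [load-bound]
step 7: L[7]=6 C[6]=3 → dur=6, Σ=48 | A=compute:t6 B=load:t7 [load-bound]
step 8: L[8]=2 C[7]=5 → dur=5, Σ=53 | A=load:t8 B=compute:t7 [compute-bound]
step 9: C[8]=7 → dur=7, Σ=60 | A=compute:t8 B=idle [compute-only]

step 1: A=compute:t0 B=load:t1 [compute-bound]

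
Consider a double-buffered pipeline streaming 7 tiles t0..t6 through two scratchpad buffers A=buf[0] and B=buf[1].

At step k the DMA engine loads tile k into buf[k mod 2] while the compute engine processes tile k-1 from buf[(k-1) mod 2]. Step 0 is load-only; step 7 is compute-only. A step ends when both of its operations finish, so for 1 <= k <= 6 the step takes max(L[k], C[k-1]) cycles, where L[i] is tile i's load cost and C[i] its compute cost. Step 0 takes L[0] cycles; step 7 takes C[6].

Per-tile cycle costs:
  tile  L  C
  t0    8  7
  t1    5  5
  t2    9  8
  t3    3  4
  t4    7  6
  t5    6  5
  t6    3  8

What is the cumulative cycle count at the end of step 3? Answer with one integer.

  0. 8=8c; end=8; A:t0 B:-
  1. max(5,7)=7c; end=15; A:t0 B:t1
  2. max(9,5)=9c; end=24; A:t2 B:t1
  3. max(3,8)=8c; end=32; A:t2 B:t3
  4. max(7,4)=7c; end=39; A:t4 B:t3
  5. max(6,6)=6c; end=45; A:t4 B:t5
  6. max(3,5)=5c; end=50; A:t6 B:t5
  7. 8=8c; end=58; A:t6 B:t5

end_cycle[3] = 32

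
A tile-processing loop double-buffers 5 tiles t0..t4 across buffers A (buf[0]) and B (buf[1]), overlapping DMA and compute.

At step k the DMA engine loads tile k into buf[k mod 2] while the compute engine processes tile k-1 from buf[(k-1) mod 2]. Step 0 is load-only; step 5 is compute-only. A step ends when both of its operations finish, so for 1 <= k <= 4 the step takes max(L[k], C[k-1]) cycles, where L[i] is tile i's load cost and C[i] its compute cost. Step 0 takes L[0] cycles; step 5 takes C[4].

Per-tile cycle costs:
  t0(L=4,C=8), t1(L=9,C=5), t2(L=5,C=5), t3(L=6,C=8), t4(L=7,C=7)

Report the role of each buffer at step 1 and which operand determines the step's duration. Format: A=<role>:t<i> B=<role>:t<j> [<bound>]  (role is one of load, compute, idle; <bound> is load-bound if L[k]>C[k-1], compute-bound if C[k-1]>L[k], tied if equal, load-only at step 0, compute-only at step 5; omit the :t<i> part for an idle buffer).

k=0 load=t0/4c comp=- wait=4 total=4
k=1 load=t1/9c comp=t0/8c wait=9 total=13
k=2 load=t2/5c comp=t1/5c wait=5 total=18
k=3 load=t3/6c comp=t2/5c wait=6 total=24
k=4 load=t4/7c comp=t3/8c wait=8 total=32
k=5 load=- comp=t4/7c wait=7 total=39

step 1: A=compute:t0 B=load:t1 [load-bound]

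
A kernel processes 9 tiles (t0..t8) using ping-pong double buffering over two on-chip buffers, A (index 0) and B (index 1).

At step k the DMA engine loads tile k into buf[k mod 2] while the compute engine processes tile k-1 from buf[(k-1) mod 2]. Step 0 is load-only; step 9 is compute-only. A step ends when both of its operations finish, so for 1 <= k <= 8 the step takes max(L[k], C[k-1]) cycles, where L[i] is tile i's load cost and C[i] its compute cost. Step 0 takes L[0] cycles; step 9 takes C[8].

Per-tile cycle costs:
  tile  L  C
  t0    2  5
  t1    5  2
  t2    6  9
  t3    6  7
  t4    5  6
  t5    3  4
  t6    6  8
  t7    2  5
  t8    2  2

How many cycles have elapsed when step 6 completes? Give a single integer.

[0] DMA t0→A (2c) ∥ CU idle ⇒ 2c, clock 2
[1] DMA t1→B (5c) ∥ CU A:t0 (5c) ⇒ 5c, clock 7
[2] DMA t2→A (6c) ∥ CU B:t1 (2c) ⇒ 6c, clock 13
[3] DMA t3→B (6c) ∥ CU A:t2 (9c) ⇒ 9c, clock 22
[4] DMA t4→A (5c) ∥ CU B:t3 (7c) ⇒ 7c, clock 29
[5] DMA t5→B (3c) ∥ CU A:t4 (6c) ⇒ 6c, clock 35
[6] DMA t6→A (6c) ∥ CU B:t5 (4c) ⇒ 6c, clock 41
[7] DMA t7→B (2c) ∥ CU A:t6 (8c) ⇒ 8c, clock 49
[8] DMA t8→A (2c) ∥ CU B:t7 (5c) ⇒ 5c, clock 54
[9] DMA idle ∥ CU A:t8 (2c) ⇒ 2c, clock 56

end_cycle[6] = 41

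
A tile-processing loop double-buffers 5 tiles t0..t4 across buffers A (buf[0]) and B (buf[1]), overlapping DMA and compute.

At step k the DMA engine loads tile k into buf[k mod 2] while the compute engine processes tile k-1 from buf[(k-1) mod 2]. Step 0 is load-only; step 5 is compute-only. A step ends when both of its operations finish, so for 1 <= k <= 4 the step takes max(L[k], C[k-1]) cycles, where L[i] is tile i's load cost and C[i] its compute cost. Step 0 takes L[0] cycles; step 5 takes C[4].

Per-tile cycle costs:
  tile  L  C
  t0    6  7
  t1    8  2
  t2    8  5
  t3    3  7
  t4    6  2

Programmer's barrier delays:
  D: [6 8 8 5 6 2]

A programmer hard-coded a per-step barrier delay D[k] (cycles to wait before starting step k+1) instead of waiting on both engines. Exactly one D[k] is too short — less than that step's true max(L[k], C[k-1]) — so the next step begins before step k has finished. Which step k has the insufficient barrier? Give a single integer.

hazard at step 4

[0] required=L[0]=6=6 vs D=6 ok
[1] required=max(L[1]=8,C[0]=7)=8 vs D=8 ok
[2] required=max(L[2]=8,C[1]=2)=8 vs D=8 ok
[3] required=max(L[3]=3,C[2]=5)=5 vs D=5 ok
[4] required=max(L[4]=6,C[3]=7)=7 vs D=6 SHORT
[5] required=C[4]=2=2 vs D=2 ok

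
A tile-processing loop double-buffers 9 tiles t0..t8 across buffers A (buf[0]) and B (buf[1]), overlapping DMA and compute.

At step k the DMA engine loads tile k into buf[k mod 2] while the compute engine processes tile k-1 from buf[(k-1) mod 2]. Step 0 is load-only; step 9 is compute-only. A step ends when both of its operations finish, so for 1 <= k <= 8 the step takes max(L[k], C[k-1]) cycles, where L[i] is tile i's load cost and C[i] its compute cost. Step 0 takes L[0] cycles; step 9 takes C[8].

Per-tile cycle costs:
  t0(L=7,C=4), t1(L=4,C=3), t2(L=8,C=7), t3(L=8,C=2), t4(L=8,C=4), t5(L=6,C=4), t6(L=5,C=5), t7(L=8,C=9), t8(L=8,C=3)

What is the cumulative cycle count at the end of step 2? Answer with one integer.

end_cycle[2] = 19

  0. 7=7c; end=7; A:t0 B:-
  1. max(4,4)=4c; end=11; A:t0 B:t1
  2. max(8,3)=8c; end=19; A:t2 B:t1
  3. max(8,7)=8c; end=27; A:t2 B:t3
  4. max(8,2)=8c; end=35; A:t4 B:t3
  5. max(6,4)=6c; end=41; A:t4 B:t5
  6. max(5,4)=5c; end=46; A:t6 B:t5
  7. max(8,5)=8c; end=54; A:t6 B:t7
  8. max(8,9)=9c; end=63; A:t8 B:t7
  9. 3=3c; end=66; A:t8 B:t7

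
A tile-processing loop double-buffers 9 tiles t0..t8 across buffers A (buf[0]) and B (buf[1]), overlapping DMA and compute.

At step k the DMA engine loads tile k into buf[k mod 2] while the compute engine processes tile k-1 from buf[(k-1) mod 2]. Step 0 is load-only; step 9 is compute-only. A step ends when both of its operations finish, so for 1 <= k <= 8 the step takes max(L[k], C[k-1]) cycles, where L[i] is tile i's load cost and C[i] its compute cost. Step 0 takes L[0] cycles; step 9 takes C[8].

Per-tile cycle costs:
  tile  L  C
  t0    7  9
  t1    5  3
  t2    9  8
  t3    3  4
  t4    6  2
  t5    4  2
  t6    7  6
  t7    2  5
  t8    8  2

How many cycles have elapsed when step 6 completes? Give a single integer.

step 0: L[0]=7 → dur=7, Σ=7 | A=load:t0 B=idle [load-only]
step 1: L[1]=5 C[0]=9 → dur=9, Σ=16 | A=compute:t0 B=load:t1 [compute-bound]
step 2: L[2]=9 C[1]=3 → dur=9, Σ=25 | A=load:t2 B=compute:t1 [load-bound]
step 3: L[3]=3 C[2]=8 → dur=8, Σ=33 | A=compute:t2 B=load:t3 [compute-bound]
step 4: L[4]=6 C[3]=4 → dur=6, Σ=39 | A=load:t4 B=compute:t3 [load-bound]
step 5: L[5]=4 C[4]=2 → dur=4, Σ=43 | A=compute:t4 B=load:t5 [load-bound]
step 6: L[6]=7 C[5]=2 → dur=7, Σ=50 | A=load:t6 B=compute:t5 [load-bound]
step 7: L[7]=2 C[6]=6 → dur=6, Σ=56 | A=compute:t6 B=load:t7 [compute-bound]
step 8: L[8]=8 C[7]=5 → dur=8, Σ=64 | A=load:t8 B=compute:t7 [load-bound]
step 9: C[8]=2 → dur=2, Σ=66 | A=compute:t8 B=idle [compute-only]

end_cycle[6] = 50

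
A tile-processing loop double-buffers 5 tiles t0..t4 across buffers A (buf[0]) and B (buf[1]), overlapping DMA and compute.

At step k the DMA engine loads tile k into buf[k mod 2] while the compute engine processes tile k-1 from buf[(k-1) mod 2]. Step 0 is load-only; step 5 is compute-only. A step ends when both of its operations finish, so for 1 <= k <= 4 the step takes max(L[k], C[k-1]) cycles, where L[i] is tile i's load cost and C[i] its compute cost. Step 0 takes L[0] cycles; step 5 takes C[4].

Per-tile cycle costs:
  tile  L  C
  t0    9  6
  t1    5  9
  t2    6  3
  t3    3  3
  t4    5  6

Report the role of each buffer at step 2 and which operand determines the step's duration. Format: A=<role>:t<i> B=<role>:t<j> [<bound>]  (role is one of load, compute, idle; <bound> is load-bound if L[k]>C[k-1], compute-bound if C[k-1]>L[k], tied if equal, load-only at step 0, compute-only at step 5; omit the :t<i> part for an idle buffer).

step 2: A=load:t2 B=compute:t1 [compute-bound]

  0. 9=9c; end=9; A:t0 B:-
  1. max(5,6)=6c; end=15; A:t0 B:t1
  2. max(6,9)=9c; end=24; A:t2 B:t1
  3. max(3,3)=3c; end=27; A:t2 B:t3
  4. max(5,3)=5c; end=32; A:t4 B:t3
  5. 6=6c; end=38; A:t4 B:t3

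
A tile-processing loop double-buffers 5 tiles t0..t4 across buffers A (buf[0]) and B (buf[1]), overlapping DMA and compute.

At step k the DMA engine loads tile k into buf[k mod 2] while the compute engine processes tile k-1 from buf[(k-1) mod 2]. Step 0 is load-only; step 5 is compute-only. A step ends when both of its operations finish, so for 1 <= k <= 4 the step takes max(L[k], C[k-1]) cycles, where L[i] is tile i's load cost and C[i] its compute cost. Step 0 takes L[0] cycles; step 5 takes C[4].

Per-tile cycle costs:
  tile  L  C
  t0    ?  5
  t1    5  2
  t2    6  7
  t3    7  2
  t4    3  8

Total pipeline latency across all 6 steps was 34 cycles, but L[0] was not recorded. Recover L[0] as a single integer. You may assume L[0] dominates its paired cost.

step 0 → dur = L[0]=? = L[0]  (unknown; binding)
step 1 → dur = max(L[1]=5, C[0]=5) = 5
step 2 → dur = max(L[2]=6, C[1]=2) = 6
step 3 → dur = max(L[3]=7, C[2]=7) = 7
step 4 → dur = max(L[4]=3, C[3]=2) = 3
step 5 → dur = C[4]=8 = 8
sum of known step durations = 29
dur[0] = total - known = 34 - 29 = 5
L[0] is the binding max in step 0, so L[0] = dur[0] = 5

L[0] = 5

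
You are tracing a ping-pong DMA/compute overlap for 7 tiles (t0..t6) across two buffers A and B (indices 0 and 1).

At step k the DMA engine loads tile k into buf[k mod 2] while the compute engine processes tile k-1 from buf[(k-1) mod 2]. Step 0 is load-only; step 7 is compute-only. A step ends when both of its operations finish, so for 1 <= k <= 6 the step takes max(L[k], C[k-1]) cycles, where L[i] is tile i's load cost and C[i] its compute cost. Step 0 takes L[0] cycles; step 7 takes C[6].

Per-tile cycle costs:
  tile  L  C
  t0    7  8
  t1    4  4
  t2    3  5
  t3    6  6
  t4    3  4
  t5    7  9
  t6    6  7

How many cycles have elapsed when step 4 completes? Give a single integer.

step 0: L[0]=7 → dur=7, Σ=7 | A=load:t0 B=idle [load-only]
step 1: L[1]=4 C[0]=8 → dur=8, Σ=15 | A=compute:t0 B=load:t1 [compute-bound]
step 2: L[2]=3 C[1]=4 → dur=4, Σ=19 | A=load:t2 B=compute:t1 [compute-bound]
step 3: L[3]=6 C[2]=5 → dur=6, Σ=25 | A=compute:t2 B=load:t3 [load-bound]
step 4: L[4]=3 C[3]=6 → dur=6, Σ=31 | A=load:t4 B=compute:t3 [compute-bound]
step 5: L[5]=7 C[4]=4 → dur=7, Σ=38 | A=compute:t4 B=load:t5 [load-bound]
step 6: L[6]=6 C[5]=9 → dur=9, Σ=47 | A=load:t6 B=compute:t5 [compute-bound]
step 7: C[6]=7 → dur=7, Σ=54 | A=compute:t6 B=idle [compute-only]

end_cycle[4] = 31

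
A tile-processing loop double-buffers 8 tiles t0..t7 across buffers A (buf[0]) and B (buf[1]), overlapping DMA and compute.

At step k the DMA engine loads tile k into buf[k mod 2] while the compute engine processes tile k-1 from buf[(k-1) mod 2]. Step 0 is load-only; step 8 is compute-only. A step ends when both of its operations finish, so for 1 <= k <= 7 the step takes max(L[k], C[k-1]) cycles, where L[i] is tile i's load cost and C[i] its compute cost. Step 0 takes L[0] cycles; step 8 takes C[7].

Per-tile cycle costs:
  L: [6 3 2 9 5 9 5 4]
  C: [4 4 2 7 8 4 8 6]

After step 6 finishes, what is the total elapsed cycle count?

[0] DMA t0→A (6c) ∥ CU idle ⇒ 6c, clock 6
[1] DMA t1→B (3c) ∥ CU A:t0 (4c) ⇒ 4c, clock 10
[2] DMA t2→A (2c) ∥ CU B:t1 (4c) ⇒ 4c, clock 14
[3] DMA t3→B (9c) ∥ CU A:t2 (2c) ⇒ 9c, clock 23
[4] DMA t4→A (5c) ∥ CU B:t3 (7c) ⇒ 7c, clock 30
[5] DMA t5→B (9c) ∥ CU A:t4 (8c) ⇒ 9c, clock 39
[6] DMA t6→A (5c) ∥ CU B:t5 (4c) ⇒ 5c, clock 44
[7] DMA t7→B (4c) ∥ CU A:t6 (8c) ⇒ 8c, clock 52
[8] DMA idle ∥ CU B:t7 (6c) ⇒ 6c, clock 58

end_cycle[6] = 44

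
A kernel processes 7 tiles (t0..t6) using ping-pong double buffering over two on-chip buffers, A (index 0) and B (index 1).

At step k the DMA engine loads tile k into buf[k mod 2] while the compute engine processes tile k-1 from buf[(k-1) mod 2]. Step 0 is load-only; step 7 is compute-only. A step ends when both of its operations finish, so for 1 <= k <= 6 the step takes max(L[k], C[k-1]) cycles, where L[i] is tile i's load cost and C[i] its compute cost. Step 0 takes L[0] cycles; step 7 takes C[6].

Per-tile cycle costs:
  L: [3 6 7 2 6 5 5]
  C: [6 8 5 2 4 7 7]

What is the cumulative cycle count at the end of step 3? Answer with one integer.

end_cycle[3] = 22

[0] DMA t0→A (3c) ∥ CU idle ⇒ 3c, clock 3
[1] DMA t1→B (6c) ∥ CU A:t0 (6c) ⇒ 6c, clock 9
[2] DMA t2→A (7c) ∥ CU B:t1 (8c) ⇒ 8c, clock 17
[3] DMA t3→B (2c) ∥ CU A:t2 (5c) ⇒ 5c, clock 22
[4] DMA t4→A (6c) ∥ CU B:t3 (2c) ⇒ 6c, clock 28
[5] DMA t5→B (5c) ∥ CU A:t4 (4c) ⇒ 5c, clock 33
[6] DMA t6→A (5c) ∥ CU B:t5 (7c) ⇒ 7c, clock 40
[7] DMA idle ∥ CU A:t6 (7c) ⇒ 7c, clock 47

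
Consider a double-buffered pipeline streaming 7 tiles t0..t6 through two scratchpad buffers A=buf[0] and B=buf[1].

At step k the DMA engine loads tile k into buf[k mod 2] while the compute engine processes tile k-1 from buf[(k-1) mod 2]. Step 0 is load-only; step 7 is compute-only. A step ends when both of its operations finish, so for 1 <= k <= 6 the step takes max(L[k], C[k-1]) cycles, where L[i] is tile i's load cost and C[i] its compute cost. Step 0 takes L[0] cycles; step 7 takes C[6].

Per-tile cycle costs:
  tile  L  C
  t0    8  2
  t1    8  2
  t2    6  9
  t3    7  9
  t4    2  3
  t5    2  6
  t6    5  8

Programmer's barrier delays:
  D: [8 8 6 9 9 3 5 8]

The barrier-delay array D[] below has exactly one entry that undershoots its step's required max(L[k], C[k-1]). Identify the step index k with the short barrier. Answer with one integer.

step 0: need L[0]=8 = 8; D[0]=8 ok
step 1: need max(L[1]=8,C[0]=2) = 8; D[1]=8 ok
step 2: need max(L[2]=6,C[1]=2) = 6; D[2]=6 ok
step 3: need max(L[3]=7,C[2]=9) = 9; D[3]=9 ok
step 4: need max(L[4]=2,C[3]=9) = 9; D[4]=9 ok
step 5: need max(L[5]=2,C[4]=3) = 3; D[5]=3 ok
step 6: need max(L[6]=5,C[5]=6) = 6; D[6]=5 SHORT
step 7: need C[6]=8 = 8; D[7]=8 ok

hazard at step 6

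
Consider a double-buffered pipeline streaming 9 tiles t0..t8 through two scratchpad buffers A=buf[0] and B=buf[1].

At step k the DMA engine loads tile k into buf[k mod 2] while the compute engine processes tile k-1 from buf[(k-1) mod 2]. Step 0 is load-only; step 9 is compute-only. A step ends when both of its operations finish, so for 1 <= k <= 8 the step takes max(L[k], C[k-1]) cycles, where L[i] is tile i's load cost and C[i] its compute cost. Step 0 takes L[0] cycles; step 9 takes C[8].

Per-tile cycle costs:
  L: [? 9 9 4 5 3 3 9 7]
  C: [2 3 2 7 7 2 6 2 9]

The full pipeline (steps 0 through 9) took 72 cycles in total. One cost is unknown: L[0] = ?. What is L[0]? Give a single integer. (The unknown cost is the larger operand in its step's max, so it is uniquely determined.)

step 0 | dur = L[0]=? = L[0]  (unknown; binding)
step 1 | dur = max(L[1]=9, C[0]=2) = 9
step 2 | dur = max(L[2]=9, C[1]=3) = 9
step 3 | dur = max(L[3]=4, C[2]=2) = 4
step 4 | dur = max(L[4]=5, C[3]=7) = 7
step 5 | dur = max(L[5]=3, C[4]=7) = 7
step 6 | dur = max(L[6]=3, C[5]=2) = 3
step 7 | dur = max(L[7]=9, C[6]=6) = 9
step 8 | dur = max(L[8]=7, C[7]=2) = 7
step 9 | dur = C[8]=9 = 9
sum of known step durations = 64
dur[0] = total - known = 72 - 64 = 8
L[0] is the binding max in step 0, so L[0] = dur[0] = 8

L[0] = 8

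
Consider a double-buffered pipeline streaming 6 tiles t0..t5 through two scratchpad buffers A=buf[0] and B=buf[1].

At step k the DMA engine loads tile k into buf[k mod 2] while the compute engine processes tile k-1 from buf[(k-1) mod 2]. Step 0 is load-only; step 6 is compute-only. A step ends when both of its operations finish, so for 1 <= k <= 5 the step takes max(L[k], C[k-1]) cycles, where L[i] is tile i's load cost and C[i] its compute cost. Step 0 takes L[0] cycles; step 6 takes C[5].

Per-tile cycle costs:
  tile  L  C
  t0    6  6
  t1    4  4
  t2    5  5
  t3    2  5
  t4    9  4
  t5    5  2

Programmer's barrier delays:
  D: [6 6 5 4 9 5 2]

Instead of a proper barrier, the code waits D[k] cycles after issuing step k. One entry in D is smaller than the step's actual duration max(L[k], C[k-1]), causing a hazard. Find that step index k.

hazard at step 3

step 0: need L[0]=6 = 6; D[0]=6 ok
step 1: need max(L[1]=4,C[0]=6) = 6; D[1]=6 ok
step 2: need max(L[2]=5,C[1]=4) = 5; D[2]=5 ok
step 3: need max(L[3]=2,C[2]=5) = 5; D[3]=4 SHORT
step 4: need max(L[4]=9,C[3]=5) = 9; D[4]=9 ok
step 5: need max(L[5]=5,C[4]=4) = 5; D[5]=5 ok
step 6: need C[5]=2 = 2; D[6]=2 ok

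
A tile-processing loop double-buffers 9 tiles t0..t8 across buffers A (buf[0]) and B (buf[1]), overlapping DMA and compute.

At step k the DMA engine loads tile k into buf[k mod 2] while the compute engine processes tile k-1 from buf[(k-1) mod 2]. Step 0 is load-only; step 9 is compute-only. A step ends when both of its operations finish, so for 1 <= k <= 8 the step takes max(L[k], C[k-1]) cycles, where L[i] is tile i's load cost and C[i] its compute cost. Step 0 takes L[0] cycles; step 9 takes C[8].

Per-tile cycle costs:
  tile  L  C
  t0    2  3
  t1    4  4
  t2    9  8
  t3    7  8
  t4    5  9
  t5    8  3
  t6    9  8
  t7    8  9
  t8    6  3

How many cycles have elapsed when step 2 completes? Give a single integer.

[0] DMA t0→A (2c) ∥ CU idle ⇒ 2c, clock 2
[1] DMA t1→B (4c) ∥ CU A:t0 (3c) ⇒ 4c, clock 6
[2] DMA t2→A (9c) ∥ CU B:t1 (4c) ⇒ 9c, clock 15
[3] DMA t3→B (7c) ∥ CU A:t2 (8c) ⇒ 8c, clock 23
[4] DMA t4→A (5c) ∥ CU B:t3 (8c) ⇒ 8c, clock 31
[5] DMA t5→B (8c) ∥ CU A:t4 (9c) ⇒ 9c, clock 40
[6] DMA t6→A (9c) ∥ CU B:t5 (3c) ⇒ 9c, clock 49
[7] DMA t7→B (8c) ∥ CU A:t6 (8c) ⇒ 8c, clock 57
[8] DMA t8→A (6c) ∥ CU B:t7 (9c) ⇒ 9c, clock 66
[9] DMA idle ∥ CU A:t8 (3c) ⇒ 3c, clock 69

end_cycle[2] = 15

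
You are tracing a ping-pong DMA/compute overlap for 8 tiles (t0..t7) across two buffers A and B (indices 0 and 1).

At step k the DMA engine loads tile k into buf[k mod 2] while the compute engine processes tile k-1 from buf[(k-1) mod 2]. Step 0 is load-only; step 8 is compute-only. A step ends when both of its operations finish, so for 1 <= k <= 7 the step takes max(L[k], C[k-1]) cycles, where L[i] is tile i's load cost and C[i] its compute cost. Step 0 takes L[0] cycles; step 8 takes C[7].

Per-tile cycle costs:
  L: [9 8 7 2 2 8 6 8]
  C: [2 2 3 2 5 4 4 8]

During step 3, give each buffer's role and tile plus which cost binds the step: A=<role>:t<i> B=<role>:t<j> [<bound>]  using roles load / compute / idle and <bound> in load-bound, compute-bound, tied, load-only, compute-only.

k=0 load=t0/9c comp=- wait=9 total=9
k=1 load=t1/8c comp=t0/2c wait=8 total=17
k=2 load=t2/7c comp=t1/2c wait=7 total=24
k=3 load=t3/2c comp=t2/3c wait=3 total=27
k=4 load=t4/2c comp=t3/2c wait=2 total=29
k=5 load=t5/8c comp=t4/5c wait=8 total=37
k=6 load=t6/6c comp=t5/4c wait=6 total=43
k=7 load=t7/8c comp=t6/4c wait=8 total=51
k=8 load=- comp=t7/8c wait=8 total=59

step 3: A=compute:t2 B=load:t3 [compute-bound]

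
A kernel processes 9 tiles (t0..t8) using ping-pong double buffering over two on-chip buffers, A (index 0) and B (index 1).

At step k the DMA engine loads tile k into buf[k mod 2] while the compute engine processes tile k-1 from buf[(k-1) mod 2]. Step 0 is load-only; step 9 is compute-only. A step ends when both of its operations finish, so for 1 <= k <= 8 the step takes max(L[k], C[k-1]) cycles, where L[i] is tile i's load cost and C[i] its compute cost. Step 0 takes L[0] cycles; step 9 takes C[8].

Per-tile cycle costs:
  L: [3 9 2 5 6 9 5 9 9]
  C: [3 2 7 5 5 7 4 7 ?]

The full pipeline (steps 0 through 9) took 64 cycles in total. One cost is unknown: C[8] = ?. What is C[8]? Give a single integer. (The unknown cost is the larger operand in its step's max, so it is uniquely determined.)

C[8] = 3

step 0 = dur = L[0]=3 = 3
step 1 = dur = max(L[1]=9, C[0]=3) = 9
step 2 = dur = max(L[2]=2, C[1]=2) = 2
step 3 = dur = max(L[3]=5, C[2]=7) = 7
step 4 = dur = max(L[4]=6, C[3]=5) = 6
step 5 = dur = max(L[5]=9, C[4]=5) = 9
step 6 = dur = max(L[6]=5, C[5]=7) = 7
step 7 = dur = max(L[7]=9, C[6]=4) = 9
step 8 = dur = max(L[8]=9, C[7]=7) = 9
step 9 = dur = C[8]=? = C[8]  (unknown; binding)
sum of known step durations = 61
dur[9] = total - known = 64 - 61 = 3
C[8] is the binding max in step 9, so C[8] = dur[9] = 3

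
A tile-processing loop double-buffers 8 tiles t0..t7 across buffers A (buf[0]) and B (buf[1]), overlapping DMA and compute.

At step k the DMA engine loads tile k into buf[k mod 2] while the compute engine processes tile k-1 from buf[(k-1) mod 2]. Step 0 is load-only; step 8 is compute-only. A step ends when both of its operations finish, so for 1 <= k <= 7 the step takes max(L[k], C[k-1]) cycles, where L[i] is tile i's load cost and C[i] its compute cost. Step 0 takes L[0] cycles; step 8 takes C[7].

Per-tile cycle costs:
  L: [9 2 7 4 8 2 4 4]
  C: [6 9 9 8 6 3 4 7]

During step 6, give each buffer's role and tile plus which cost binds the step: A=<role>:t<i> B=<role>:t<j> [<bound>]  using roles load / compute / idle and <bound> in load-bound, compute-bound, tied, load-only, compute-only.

step 6: A=load:t6 B=compute:t5 [load-bound]

  0. 9=9c; end=9; A:t0 B:-
  1. max(2,6)=6c; end=15; A:t0 B:t1
  2. max(7,9)=9c; end=24; A:t2 B:t1
  3. max(4,9)=9c; end=33; A:t2 B:t3
  4. max(8,8)=8c; end=41; A:t4 B:t3
  5. max(2,6)=6c; end=47; A:t4 B:t5
  6. max(4,3)=4c; end=51; A:t6 B:t5
  7. max(4,4)=4c; end=55; A:t6 B:t7
  8. 7=7c; end=62; A:t6 B:t7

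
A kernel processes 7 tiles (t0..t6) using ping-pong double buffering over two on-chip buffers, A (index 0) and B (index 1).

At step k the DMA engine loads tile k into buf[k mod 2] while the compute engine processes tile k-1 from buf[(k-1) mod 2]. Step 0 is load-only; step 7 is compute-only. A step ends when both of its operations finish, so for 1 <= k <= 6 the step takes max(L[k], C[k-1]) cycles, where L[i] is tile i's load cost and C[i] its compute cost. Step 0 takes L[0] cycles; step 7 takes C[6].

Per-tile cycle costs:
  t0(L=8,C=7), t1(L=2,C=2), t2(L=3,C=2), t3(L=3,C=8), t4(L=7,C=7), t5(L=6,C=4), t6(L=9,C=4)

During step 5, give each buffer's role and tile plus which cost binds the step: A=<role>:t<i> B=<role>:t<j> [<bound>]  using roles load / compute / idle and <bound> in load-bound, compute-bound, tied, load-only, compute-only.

[0] DMA t0→A (8c) ∥ CU idle ⇒ 8c, clock 8
[1] DMA t1→B (2c) ∥ CU A:t0 (7c) ⇒ 7c, clock 15
[2] DMA t2→A (3c) ∥ CU B:t1 (2c) ⇒ 3c, clock 18
[3] DMA t3→B (3c) ∥ CU A:t2 (2c) ⇒ 3c, clock 21
[4] DMA t4→A (7c) ∥ CU B:t3 (8c) ⇒ 8c, clock 29
[5] DMA t5→B (6c) ∥ CU A:t4 (7c) ⇒ 7c, clock 36
[6] DMA t6→A (9c) ∥ CU B:t5 (4c) ⇒ 9c, clock 45
[7] DMA idle ∥ CU A:t6 (4c) ⇒ 4c, clock 49

step 5: A=compute:t4 B=load:t5 [compute-bound]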